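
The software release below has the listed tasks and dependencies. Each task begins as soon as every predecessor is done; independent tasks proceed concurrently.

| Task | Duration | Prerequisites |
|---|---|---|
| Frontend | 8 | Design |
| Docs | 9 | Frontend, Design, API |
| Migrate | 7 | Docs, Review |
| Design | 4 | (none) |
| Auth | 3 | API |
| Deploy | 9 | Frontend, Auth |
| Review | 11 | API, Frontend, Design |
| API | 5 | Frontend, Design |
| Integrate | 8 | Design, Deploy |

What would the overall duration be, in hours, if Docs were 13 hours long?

The binding path is Design→Frontend→API→Auth→Deploy→Integrate = 4+8+5+3+9+8 = 37; finish at 37 hours.
The longest path through Docs is only 33 hours, so Docs has float 4.
No other chain overtakes it, so the finish is 37 hours.

37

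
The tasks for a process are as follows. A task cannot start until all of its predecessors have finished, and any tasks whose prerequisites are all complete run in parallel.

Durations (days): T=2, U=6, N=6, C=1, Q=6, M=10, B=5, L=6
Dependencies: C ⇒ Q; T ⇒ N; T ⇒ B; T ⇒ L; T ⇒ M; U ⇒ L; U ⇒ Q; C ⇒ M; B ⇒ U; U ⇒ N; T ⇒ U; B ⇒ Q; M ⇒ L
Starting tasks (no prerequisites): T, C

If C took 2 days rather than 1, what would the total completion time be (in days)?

Actual critical path: T→B→U→Q = 2+5+6+6 = 19 ⇒ 19 days.
C is off the critical path — its longest chain is 17 days, giving 2 of slack.
No other chain overtakes it, so the finish is 19 days.

19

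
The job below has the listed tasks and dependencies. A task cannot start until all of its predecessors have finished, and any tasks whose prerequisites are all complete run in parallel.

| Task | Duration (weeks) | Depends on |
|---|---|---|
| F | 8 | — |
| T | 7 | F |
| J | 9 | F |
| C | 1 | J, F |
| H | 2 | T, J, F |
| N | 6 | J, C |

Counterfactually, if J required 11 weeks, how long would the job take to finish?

26

As given, the longest chain is F→J→C→N = 8+9+1+6 = 24, so the finish is 24 weeks.
J is on the critical path; changing it to 11 makes that path 26 weeks.
No other chain overtakes it, so the finish is 26 weeks.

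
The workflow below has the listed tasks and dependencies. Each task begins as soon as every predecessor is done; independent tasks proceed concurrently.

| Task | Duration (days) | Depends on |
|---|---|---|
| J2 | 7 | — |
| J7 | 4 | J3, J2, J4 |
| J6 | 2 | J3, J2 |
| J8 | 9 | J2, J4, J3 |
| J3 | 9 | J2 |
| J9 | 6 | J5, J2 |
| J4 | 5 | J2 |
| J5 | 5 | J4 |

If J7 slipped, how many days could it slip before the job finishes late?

Critical path: J2→J3→J8 = 7+9+9 = 25, so the finish is 25 days.
Longest path through J7: 20 days (earliest finish 20, latest finish 25).
Slack of J7 = 21 − 16 = 5 days.

5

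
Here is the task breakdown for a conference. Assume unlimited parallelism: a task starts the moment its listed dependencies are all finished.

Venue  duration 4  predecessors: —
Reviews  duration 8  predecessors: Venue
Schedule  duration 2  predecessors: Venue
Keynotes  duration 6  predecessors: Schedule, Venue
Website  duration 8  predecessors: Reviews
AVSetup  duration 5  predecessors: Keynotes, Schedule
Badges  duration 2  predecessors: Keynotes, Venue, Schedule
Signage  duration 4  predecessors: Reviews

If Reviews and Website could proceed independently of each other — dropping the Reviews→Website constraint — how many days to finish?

17

Original critical path: Venue→Reviews→Website = 4+8+8 = 20 ⇒ 20 days.
Without Reviews→Website, Website's earliest start moves from 12 to 0.
New critical path: Venue→Schedule→Keynotes→AVSetup = 4+2+6+5 = 17 ⇒ 17 days.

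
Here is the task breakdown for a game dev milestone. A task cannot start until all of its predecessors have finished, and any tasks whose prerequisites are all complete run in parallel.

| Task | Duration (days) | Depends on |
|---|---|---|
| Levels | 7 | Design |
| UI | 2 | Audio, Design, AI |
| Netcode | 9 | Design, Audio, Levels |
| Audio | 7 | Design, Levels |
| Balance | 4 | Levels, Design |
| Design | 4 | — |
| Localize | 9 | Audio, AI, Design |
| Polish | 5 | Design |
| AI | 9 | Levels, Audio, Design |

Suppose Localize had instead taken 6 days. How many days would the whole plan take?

33

As given, the longest chain is Design→Levels→Audio→AI→Localize = 4+7+7+9+9 = 36, so the finish is 36 days.
Localize is on the critical path; changing it to 6 makes that path 33 days.
No other chain overtakes it, so the finish is 33 days.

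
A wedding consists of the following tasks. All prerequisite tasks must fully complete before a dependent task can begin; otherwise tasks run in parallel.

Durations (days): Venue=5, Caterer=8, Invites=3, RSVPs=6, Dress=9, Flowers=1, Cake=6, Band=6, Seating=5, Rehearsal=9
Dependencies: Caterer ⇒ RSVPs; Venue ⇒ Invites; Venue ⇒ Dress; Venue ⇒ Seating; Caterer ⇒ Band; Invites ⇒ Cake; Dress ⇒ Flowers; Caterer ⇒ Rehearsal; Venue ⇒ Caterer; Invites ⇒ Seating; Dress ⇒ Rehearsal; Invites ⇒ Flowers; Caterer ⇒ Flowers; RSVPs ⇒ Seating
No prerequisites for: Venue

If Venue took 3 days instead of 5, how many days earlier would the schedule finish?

2

The binding path is Venue→Caterer→RSVPs→Seating = 5+8+6+5 = 24; finish at 24 days.
Since Venue is critical, the -2 change carries straight to that chain (now 22 days).
That remains the longest chain; total 22 days.
Change in finish: 22 − 24 = -2 days.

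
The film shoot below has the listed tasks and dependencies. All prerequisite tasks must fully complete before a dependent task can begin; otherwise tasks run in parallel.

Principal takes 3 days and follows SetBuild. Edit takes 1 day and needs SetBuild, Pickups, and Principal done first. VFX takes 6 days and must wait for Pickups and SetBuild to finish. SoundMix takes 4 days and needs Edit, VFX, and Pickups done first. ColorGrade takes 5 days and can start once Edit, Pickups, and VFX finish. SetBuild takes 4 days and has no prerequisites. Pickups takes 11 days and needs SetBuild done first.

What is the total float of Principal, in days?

13

Critical path: SetBuild→Pickups→VFX→ColorGrade = 4+11+6+5 = 26, so the finish is 26 days.
Longest path through Principal: 13 days (earliest finish 7, latest finish 20).
So Principal can slip 20 − 7 = 13 days.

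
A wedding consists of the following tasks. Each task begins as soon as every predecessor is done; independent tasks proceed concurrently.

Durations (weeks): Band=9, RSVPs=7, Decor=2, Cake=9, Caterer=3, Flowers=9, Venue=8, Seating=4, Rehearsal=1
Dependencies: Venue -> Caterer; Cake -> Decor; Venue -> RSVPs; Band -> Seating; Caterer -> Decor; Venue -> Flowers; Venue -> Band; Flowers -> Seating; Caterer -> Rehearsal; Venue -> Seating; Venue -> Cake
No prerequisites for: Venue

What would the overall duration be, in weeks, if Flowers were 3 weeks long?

21

As given, the longest chain is Venue→Flowers→Seating = 8+9+4 = 21, so the finish is 21 weeks.
Since Flowers is critical, the -6 change carries straight to that chain (now 15 weeks).
New critical path: Venue→Band→Seating = 8+9+4 = 21 ⇒ 21 weeks.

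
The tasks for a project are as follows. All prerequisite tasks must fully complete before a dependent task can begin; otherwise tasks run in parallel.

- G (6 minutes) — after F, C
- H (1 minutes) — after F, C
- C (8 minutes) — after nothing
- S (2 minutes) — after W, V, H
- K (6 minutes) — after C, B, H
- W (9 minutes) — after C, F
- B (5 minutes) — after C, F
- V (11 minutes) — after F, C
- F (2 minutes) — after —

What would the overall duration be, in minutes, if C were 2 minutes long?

Actual critical path: C→V→S = 8+11+2 = 21 ⇒ 21 minutes.
C lies on that path, so at 2 minutes the path becomes 15 minutes.
New critical path: F→V→S = 2+11+2 = 15 ⇒ 15 minutes.

15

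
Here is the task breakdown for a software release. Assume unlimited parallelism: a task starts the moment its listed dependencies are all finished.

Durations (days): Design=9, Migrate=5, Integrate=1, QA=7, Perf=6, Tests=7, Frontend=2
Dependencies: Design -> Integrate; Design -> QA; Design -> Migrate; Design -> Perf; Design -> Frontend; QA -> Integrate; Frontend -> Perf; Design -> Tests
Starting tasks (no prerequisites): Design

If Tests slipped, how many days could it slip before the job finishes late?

Critical path: Design→Frontend→Perf = 9+2+6 = 17, so the finish is 17 days.
Longest path through Tests: 16 days (earliest finish 16, latest finish 17).
Float = 17 − 16 = 1.

1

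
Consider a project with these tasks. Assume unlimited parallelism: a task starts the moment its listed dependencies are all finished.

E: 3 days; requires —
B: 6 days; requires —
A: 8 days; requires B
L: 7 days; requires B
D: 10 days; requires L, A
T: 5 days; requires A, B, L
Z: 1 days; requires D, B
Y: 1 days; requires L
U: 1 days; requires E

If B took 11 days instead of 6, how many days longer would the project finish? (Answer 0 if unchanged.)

5

The binding path is B→A→D→Z = 6+8+10+1 = 25; finish at 25 days.
Since B is critical, the +5 change carries straight to that chain (now 30 days).
No other chain overtakes it, so the finish is 30 days.
Change in finish: 30 − 25 = +5 days.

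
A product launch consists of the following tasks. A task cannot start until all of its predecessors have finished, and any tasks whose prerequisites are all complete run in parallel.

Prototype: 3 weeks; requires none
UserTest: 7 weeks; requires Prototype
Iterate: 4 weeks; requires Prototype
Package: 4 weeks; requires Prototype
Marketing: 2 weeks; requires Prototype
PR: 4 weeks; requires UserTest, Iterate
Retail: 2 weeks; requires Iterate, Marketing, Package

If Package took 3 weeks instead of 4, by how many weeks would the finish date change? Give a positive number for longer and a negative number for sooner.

0

Baseline: Prototype→UserTest→PR = 3+7+4 = 14 → 14 weeks.
Package is off the critical path — its longest chain is 9 weeks, giving 5 of slack.
That remains the longest chain; total 14 weeks.
Change in finish: 14 − 14 = +0 weeks.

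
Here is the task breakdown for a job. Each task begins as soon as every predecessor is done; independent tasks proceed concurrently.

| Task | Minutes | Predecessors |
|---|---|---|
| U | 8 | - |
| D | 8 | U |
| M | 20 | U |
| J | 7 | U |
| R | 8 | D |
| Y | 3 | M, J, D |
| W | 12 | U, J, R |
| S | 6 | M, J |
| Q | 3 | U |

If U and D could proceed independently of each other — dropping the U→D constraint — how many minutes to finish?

34

Before: longest chain U→D→R→W = 8+8+8+12 = 36, finish 36.
Without U→D, D's earliest start moves from 8 to 0.
The longest chain is now U→M→S = 8+20+6 = 34, so the job takes 34 minutes.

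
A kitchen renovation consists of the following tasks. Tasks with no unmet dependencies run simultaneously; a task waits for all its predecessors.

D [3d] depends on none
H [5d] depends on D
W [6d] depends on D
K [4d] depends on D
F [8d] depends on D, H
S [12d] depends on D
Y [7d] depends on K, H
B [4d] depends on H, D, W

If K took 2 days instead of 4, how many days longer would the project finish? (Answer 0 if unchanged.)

0

Critical path before the change: D→H→F = 3+5+8 = 16 giving 16 days.
K is off the critical path — its longest chain is 14 days, giving 2 of slack.
The critical path is still D→H→F; finish is now 16 days.
Change in finish: 16 − 16 = +0 days.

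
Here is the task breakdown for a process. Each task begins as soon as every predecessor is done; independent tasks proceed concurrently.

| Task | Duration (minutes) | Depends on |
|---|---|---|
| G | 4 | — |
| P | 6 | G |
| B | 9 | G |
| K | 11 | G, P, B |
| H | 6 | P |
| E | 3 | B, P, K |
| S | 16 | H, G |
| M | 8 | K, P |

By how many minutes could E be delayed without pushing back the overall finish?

5

The longest chain is G→P→H→S = 4+6+6+16 = 32; overall finish 32 minutes.
The longest chain containing E totals 27 minutes.
Slack of E = 29 − 24 = 5 minutes.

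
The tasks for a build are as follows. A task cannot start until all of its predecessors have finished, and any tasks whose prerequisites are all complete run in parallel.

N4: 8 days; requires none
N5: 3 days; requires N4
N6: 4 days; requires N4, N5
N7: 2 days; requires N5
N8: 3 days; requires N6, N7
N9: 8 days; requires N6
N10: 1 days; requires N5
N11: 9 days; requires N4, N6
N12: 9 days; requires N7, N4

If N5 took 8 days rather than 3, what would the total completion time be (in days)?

29

Actual critical path: N4→N5→N6→N11 = 8+3+4+9 = 24 ⇒ 24 days.
N5 lies on that path, so at 8 days the path becomes 29 days.
That remains the longest chain; total 29 days.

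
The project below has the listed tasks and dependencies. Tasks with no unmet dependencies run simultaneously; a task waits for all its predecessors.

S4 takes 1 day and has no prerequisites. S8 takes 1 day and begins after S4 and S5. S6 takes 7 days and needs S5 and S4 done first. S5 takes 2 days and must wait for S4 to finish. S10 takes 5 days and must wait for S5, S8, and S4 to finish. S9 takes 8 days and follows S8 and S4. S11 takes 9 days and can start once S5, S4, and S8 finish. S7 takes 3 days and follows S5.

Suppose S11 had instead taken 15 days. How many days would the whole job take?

As given, the longest chain is S4→S5→S8→S11 = 1+2+1+9 = 13, so the finish is 13 days.
S11 lies on that path, so at 15 days the path becomes 19 days.
That remains the longest chain; total 19 days.

19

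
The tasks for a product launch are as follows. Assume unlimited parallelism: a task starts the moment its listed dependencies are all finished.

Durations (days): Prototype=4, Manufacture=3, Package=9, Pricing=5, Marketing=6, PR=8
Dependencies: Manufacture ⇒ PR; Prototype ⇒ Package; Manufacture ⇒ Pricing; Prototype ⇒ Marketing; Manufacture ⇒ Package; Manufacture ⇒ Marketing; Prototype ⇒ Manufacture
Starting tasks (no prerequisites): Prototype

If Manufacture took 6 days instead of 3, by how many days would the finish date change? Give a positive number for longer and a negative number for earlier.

3

Actual critical path: Prototype→Manufacture→Package = 4+3+9 = 16 ⇒ 16 days.
Since Manufacture is critical, the +3 change carries straight to that chain (now 19 days).
No other chain overtakes it, so the finish is 19 days.
Change in finish: 19 − 16 = +3 days.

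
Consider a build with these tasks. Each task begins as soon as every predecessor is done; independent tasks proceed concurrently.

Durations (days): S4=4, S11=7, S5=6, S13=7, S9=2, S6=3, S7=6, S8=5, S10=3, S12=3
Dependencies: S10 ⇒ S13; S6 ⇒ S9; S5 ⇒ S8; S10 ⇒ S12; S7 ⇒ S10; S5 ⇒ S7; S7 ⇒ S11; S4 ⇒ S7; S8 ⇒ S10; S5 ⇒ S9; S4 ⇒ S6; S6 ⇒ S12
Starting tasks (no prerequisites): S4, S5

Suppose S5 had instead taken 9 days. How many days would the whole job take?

25

The binding path is S5→S7→S10→S13 = 6+6+3+7 = 22; finish at 22 days.
S5 is on the critical path; changing it to 9 makes that path 25 days.
No other chain overtakes it, so the finish is 25 days.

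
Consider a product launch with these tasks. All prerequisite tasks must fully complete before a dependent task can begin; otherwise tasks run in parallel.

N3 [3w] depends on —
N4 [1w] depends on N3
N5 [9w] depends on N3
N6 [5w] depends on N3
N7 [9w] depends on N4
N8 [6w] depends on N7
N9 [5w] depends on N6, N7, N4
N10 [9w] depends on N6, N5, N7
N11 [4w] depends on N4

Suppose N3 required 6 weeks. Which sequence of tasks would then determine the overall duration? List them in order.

N3, N4, N7, N10

As given, the longest chain is N3→N4→N7→N10 = 3+1+9+9 = 22, so the finish is 22 weeks.
Since N3 is critical, the +3 change carries straight to that chain (now 25 weeks).
No other chain overtakes it, so the finish is 25 weeks.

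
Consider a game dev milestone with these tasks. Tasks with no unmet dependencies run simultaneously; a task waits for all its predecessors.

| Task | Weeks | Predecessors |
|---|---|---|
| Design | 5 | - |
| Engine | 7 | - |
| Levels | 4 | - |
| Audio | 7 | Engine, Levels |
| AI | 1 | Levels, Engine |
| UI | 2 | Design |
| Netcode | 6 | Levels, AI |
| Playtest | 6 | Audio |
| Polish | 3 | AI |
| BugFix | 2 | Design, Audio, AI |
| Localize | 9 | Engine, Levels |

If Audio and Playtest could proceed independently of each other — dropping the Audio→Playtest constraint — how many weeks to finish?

16

Before: longest chain Engine→Audio→Playtest = 7+7+6 = 20, finish 20.
Without Audio→Playtest, Playtest's earliest start moves from 14 to 0.
The longest chain is now Engine→Audio→BugFix = 7+7+2 = 16, so the project takes 16 weeks.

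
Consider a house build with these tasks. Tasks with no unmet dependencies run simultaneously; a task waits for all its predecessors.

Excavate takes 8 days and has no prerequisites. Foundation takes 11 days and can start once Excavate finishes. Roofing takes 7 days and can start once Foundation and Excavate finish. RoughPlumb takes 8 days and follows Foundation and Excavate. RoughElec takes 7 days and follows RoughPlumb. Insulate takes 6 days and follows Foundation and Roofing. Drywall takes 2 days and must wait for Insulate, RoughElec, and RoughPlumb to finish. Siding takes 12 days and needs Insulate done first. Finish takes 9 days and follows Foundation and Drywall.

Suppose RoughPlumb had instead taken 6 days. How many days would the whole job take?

Baseline: Excavate→Foundation→RoughPlumb→RoughElec→Drywall→Finish = 8+11+8+7+2+9 = 45 → 45 days.
RoughPlumb is on the critical path; changing it to 6 makes that path 43 days.
Now Excavate→Foundation→Roofing→Insulate→Siding = 8+11+7+6+12 = 44 is longest, so the finish becomes 44 days.

44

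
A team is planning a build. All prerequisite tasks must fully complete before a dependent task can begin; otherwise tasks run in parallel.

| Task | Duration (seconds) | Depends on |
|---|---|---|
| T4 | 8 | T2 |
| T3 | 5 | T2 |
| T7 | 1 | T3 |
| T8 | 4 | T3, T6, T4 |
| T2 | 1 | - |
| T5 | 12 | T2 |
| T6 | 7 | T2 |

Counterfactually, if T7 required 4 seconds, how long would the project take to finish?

As given, the longest chain is T2→T4→T8 = 1+8+4 = 13, so the finish is 13 seconds.
The longest path through T7 is only 7 seconds, so T7 has float 6.
The critical path is still T2→T4→T8; finish is now 13 seconds.

13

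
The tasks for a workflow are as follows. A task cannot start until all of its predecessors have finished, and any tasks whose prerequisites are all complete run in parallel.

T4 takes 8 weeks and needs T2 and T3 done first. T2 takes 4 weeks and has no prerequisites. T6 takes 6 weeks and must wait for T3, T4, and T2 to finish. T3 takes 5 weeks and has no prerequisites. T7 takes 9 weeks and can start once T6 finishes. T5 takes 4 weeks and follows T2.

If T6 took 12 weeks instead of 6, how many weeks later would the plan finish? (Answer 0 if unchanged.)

Baseline: T3→T4→T6→T7 = 5+8+6+9 = 28 → 28 weeks.
T6 is on the critical path; changing it to 12 makes that path 34 weeks.
The critical path is still T3→T4→T6→T7; finish is now 34 weeks.
Change in finish: 34 − 28 = +6 weeks.

6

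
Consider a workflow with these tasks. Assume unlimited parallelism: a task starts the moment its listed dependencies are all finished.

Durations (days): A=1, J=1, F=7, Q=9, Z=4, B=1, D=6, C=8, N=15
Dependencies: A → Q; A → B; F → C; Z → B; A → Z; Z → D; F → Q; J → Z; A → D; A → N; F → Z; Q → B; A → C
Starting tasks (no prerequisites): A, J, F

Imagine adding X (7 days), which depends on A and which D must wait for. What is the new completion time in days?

17

Originally the schedule takes 17 days.
With X inserted, D now waits for max(Z, A, X).
New critical path: F→Q→B = 7+9+1 = 17 ⇒ 17 days.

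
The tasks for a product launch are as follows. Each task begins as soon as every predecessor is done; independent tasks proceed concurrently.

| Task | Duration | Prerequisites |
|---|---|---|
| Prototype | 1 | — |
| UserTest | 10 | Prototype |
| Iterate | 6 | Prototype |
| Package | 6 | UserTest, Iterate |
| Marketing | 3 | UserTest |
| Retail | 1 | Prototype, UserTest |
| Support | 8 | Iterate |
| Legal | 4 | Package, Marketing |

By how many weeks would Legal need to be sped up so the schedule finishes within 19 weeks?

Current finish: 21 weeks; target: 19.
Legal is on every critical path, so each week cut from Legal cuts the finish by one (this holds down to a finish of 18).
Need 21 − 19 = 2 weeks off Legal → Legal becomes 2 weeks, finish becomes 19.

2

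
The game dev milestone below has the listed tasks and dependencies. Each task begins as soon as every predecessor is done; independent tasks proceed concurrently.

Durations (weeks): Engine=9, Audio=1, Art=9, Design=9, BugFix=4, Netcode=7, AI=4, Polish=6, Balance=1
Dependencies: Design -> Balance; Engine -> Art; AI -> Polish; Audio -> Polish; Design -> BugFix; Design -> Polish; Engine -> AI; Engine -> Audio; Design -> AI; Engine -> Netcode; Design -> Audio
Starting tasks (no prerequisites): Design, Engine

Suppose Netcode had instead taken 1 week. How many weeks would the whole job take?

Critical path before the change: Design→AI→Polish = 9+4+6 = 19 giving 19 weeks.
Netcode is off the critical path — its longest chain is 16 weeks, giving 3 of slack.
No other chain overtakes it, so the finish is 19 weeks.

19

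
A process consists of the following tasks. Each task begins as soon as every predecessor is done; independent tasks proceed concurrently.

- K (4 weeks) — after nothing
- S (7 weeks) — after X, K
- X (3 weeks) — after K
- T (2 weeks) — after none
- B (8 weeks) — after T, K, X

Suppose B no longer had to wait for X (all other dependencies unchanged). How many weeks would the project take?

14

Before: longest chain K→X→B = 4+3+8 = 15, finish 15.
Without X→B, B's earliest start moves from 7 to 4.
New critical path: K→X→S = 4+3+7 = 14 ⇒ 14 weeks.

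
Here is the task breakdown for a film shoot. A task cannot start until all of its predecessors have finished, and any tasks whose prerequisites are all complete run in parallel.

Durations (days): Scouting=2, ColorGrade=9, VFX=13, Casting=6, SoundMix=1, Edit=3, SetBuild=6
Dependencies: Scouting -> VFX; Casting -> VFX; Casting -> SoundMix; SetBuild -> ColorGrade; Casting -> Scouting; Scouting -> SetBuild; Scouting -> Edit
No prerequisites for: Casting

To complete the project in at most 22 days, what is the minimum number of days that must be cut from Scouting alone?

1

Current finish: 23 days; target: 22.
Scouting is on every critical path, so each day cut from Scouting cuts the finish by one (this holds down to a finish of 22).
Need 23 − 22 = 1 day off Scouting → Scouting becomes 1 day, finish becomes 22.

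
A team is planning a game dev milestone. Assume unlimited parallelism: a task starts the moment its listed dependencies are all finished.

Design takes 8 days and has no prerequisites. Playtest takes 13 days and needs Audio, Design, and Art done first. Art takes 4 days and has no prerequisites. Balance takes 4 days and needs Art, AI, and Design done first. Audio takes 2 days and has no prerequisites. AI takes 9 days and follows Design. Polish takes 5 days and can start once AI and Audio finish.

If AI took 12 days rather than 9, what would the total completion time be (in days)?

25

As given, the longest chain is Design→AI→Polish = 8+9+5 = 22, so the finish is 22 days.
AI is on the critical path; changing it to 12 makes that path 25 days.
No other chain overtakes it, so the finish is 25 days.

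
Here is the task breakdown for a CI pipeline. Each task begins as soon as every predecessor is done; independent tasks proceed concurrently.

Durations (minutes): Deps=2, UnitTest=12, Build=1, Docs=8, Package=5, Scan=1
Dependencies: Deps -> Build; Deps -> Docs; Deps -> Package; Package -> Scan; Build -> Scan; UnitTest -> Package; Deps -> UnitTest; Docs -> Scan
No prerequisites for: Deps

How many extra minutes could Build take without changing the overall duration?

16

The longest chain is Deps→UnitTest→Package→Scan = 2+12+5+1 = 20; overall finish 20 minutes.
Build finishes as early as 3 and must finish by 19.
Float = 20 − 4 = 16.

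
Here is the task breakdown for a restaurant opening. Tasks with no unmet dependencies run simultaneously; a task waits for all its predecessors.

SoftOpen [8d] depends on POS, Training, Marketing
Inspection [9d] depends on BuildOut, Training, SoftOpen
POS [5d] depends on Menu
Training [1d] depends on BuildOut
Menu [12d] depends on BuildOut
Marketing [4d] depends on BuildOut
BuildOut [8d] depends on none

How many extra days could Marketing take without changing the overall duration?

13

BuildOut→Menu→POS→SoftOpen→Inspection = 8+12+5+8+9 = 42 sets the makespan at 42 days.
Marketing finishes as early as 12 and must finish by 25.
Slack of Marketing = 21 − 8 = 13 days.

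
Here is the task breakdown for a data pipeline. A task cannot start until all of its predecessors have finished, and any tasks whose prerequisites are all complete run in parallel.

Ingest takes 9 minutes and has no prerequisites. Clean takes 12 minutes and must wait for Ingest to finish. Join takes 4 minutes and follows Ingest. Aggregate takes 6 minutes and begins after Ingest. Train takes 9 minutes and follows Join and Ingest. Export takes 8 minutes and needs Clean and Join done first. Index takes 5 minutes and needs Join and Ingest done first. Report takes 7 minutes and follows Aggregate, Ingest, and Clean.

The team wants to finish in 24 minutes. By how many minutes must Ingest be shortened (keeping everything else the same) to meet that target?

5

Current finish: 29 minutes; target: 24.
Ingest is on every critical path, so each minute cut from Ingest cuts the finish by one (this holds down to a finish of 21).
Need 29 − 24 = 5 minutes off Ingest → Ingest becomes 4 minutes, finish becomes 24.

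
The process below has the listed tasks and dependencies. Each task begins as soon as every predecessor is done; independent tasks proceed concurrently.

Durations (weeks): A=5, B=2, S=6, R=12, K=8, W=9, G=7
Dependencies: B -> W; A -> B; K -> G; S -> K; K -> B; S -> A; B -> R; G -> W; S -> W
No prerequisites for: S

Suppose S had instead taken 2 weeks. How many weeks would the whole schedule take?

The binding path is S→K→G→W = 6+8+7+9 = 30; finish at 30 weeks.
S is on the critical path; changing it to 2 makes that path 26 weeks.
No other chain overtakes it, so the finish is 26 weeks.

26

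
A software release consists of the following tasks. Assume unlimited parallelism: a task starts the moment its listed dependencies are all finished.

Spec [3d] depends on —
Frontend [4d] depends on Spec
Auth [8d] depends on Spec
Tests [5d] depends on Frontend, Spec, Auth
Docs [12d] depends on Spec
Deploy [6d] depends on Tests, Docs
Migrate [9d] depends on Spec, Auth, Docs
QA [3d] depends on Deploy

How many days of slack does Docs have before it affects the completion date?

The longest chain is Spec→Auth→Tests→Deploy→QA = 3+8+5+6+3 = 25; overall finish 25 days.
Longest path through Docs: 24 days (earliest finish 15, latest finish 16).
Float = 25 − 24 = 1.

1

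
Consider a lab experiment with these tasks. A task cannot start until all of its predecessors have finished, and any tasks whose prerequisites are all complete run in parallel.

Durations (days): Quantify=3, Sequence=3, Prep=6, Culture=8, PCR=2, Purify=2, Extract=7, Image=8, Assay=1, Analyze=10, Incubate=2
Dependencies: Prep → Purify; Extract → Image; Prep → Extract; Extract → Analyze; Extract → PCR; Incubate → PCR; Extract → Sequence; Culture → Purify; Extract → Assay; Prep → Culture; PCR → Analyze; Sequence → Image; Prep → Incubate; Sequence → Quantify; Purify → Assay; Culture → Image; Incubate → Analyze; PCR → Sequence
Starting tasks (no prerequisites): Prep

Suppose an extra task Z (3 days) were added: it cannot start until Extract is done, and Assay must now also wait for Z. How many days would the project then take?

Originally the project takes 26 days.
With Z inserted, Assay now waits for max(Extract, Purify, Z).
New critical path: Prep→Extract→PCR→Sequence→Image = 6+7+2+3+8 = 26 ⇒ 26 days.

26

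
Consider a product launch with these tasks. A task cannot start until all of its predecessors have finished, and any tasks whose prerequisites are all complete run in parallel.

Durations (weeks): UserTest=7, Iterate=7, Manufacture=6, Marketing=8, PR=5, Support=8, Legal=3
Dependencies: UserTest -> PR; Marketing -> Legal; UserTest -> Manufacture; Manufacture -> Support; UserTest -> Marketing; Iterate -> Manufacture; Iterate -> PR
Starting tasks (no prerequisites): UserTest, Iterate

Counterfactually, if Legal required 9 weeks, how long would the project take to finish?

Critical path before the change: UserTest→Manufacture→Support = 7+6+8 = 21 giving 21 weeks.
Legal has 3 weeks of float (longest path through it is 18).
The binding chain switches to UserTest→Marketing→Legal = 7+8+9 = 24; finish 24 weeks.

24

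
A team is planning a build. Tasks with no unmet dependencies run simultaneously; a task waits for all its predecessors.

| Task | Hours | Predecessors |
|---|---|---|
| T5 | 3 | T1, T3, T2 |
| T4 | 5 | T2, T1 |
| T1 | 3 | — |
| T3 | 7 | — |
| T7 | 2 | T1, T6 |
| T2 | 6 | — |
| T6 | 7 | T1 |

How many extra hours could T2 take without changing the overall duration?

The longest chain is T1→T6→T7 = 3+7+2 = 12; overall finish 12 hours.
Longest path through T2: 11 hours (earliest finish 6, latest finish 7).
Float = 12 − 11 = 1.

1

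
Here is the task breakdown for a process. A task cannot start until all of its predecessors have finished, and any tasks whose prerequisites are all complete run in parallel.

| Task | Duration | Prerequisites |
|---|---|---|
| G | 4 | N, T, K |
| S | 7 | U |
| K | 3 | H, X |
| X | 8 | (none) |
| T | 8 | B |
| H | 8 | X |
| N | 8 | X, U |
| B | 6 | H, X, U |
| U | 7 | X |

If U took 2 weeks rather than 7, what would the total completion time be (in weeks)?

The binding path is X→H→B→T→G = 8+8+6+8+4 = 34; finish at 34 weeks.
The longest path through U is only 33 weeks, so U has float 1.
No other chain overtakes it, so the finish is 34 weeks.

34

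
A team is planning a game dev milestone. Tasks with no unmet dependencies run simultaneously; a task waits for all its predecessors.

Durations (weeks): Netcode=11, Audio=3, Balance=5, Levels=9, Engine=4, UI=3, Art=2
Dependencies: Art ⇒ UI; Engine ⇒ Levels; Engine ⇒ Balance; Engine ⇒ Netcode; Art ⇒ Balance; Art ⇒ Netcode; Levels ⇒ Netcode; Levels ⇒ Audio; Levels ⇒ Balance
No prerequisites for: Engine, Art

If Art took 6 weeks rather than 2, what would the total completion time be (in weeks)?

Actual critical path: Engine→Levels→Netcode = 4+9+11 = 24 ⇒ 24 weeks.
Art has 11 weeks of float (longest path through it is 13).
No other chain overtakes it, so the finish is 24 weeks.

24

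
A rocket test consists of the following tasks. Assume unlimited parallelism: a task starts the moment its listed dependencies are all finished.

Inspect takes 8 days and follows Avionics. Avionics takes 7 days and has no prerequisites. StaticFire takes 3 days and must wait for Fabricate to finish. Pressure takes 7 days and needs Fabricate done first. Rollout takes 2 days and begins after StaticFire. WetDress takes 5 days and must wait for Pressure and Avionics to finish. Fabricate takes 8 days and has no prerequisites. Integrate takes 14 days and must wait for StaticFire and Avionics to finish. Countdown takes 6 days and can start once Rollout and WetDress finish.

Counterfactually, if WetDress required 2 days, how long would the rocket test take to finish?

25

As given, the longest chain is Fabricate→Pressure→WetDress→Countdown = 8+7+5+6 = 26, so the finish is 26 days.
WetDress is on the critical path; changing it to 2 makes that path 23 days.
New critical path: Fabricate→StaticFire→Integrate = 8+3+14 = 25 ⇒ 25 days.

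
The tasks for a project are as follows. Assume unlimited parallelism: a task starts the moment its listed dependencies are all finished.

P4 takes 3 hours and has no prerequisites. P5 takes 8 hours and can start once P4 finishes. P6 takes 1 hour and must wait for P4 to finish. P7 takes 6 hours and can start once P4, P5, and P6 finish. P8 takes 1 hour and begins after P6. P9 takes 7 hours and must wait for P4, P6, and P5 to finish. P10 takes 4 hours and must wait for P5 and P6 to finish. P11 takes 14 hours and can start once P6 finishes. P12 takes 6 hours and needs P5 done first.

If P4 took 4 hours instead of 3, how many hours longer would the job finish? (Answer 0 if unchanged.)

1

The binding path is P4→P5→P9 = 3+8+7 = 18; finish at 18 hours.
Since P4 is critical, the +1 change carries straight to that chain (now 19 hours).
That remains the longest chain; total 19 hours.
Change in finish: 19 − 18 = +1 hours.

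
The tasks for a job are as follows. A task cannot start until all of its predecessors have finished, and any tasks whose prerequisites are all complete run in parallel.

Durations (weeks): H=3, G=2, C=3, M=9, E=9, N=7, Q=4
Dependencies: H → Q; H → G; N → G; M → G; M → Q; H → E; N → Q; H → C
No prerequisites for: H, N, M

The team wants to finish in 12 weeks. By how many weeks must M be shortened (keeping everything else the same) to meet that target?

1

Current finish: 13 weeks; target: 12.
M is on every critical path, so each week cut from M cuts the finish by one (this holds down to a finish of 12).
Need 13 − 12 = 1 week off M → M becomes 8 weeks, finish becomes 12.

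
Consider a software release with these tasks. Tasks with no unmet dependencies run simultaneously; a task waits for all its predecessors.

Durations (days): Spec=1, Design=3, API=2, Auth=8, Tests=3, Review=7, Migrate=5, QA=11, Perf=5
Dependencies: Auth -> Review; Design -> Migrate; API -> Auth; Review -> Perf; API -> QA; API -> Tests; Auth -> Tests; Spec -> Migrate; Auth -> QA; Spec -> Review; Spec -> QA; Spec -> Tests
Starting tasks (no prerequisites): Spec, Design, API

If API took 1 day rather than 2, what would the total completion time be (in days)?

Actual critical path: API→Auth→Review→Perf = 2+8+7+5 = 22 ⇒ 22 days.
API lies on that path, so at 1 day the path becomes 21 days.
The critical path is still API→Auth→Review→Perf; finish is now 21 days.

21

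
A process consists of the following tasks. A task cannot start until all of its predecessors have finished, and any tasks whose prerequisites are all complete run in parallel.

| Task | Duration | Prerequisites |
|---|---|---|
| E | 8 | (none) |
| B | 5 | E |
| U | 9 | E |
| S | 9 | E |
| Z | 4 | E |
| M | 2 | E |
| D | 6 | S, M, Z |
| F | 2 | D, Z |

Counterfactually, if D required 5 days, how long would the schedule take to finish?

Critical path before the change: E→S→D→F = 8+9+6+2 = 25 giving 25 days.
D is on the critical path; changing it to 5 makes that path 24 days.
No other chain overtakes it, so the finish is 24 days.

24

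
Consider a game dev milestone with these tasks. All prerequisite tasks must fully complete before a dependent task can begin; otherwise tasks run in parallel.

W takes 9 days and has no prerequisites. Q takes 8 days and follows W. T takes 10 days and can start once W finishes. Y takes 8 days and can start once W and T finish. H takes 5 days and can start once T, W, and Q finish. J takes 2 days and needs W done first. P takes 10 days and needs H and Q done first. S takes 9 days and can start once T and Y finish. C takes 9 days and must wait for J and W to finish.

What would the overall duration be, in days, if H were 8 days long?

37

The binding path is W→T→Y→S = 9+10+8+9 = 36; finish at 36 days.
H has 2 days of float (longest path through it is 34).
New critical path: W→T→H→P = 9+10+8+10 = 37 ⇒ 37 days.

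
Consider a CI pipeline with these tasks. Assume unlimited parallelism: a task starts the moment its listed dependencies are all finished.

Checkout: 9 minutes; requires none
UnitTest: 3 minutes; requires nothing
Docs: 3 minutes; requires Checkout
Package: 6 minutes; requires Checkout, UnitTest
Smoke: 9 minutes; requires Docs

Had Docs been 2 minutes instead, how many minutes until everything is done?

Critical path before the change: Checkout→Docs→Smoke = 9+3+9 = 21 giving 21 minutes.
Since Docs is critical, the -1 change carries straight to that chain (now 20 minutes).
No other chain overtakes it, so the finish is 20 minutes.

20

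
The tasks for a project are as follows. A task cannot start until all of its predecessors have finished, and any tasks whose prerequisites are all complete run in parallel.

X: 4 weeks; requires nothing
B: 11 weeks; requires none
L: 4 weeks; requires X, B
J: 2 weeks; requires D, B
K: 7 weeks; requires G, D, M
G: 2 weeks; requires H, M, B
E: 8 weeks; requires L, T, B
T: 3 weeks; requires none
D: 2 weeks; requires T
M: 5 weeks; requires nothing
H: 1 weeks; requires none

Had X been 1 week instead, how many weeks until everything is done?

The binding path is B→L→E = 11+4+8 = 23; finish at 23 weeks.
X has 7 weeks of float (longest path through it is 16).
The critical path is still B→L→E; finish is now 23 weeks.

23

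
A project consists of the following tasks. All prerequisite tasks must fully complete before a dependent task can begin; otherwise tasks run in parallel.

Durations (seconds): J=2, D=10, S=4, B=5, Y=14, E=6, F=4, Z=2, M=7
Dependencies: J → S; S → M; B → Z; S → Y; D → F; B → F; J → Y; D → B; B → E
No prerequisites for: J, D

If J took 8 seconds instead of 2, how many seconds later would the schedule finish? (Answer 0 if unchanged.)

5

Critical path before the change: D→B→E = 10+5+6 = 21 giving 21 seconds.
The longest path through J is only 20 seconds, so J has float 1.
New critical path: J→S→Y = 8+4+14 = 26 ⇒ 26 seconds.
Change in finish: 26 − 21 = +5 seconds.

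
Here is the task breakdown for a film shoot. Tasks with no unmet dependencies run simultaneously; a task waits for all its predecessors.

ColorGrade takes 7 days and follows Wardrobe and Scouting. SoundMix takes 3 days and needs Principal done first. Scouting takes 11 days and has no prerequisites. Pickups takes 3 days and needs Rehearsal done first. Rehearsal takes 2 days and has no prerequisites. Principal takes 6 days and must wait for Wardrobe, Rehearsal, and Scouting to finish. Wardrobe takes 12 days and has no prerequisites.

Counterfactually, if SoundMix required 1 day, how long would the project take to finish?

Actual critical path: Wardrobe→Principal→SoundMix = 12+6+3 = 21 ⇒ 21 days.
Since SoundMix is critical, the -2 change carries straight to that chain (now 19 days).
The critical path is still Wardrobe→Principal→SoundMix; finish is now 19 days.

19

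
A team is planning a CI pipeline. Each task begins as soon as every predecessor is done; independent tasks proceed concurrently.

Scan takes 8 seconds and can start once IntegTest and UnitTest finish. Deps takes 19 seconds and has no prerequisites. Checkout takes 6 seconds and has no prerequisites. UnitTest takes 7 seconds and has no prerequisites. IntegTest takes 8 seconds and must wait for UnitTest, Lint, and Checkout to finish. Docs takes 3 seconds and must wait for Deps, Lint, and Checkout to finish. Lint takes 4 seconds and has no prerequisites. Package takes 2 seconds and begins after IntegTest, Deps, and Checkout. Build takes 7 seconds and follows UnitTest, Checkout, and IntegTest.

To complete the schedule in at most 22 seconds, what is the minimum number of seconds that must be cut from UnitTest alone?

1

Current finish: 23 seconds; target: 22.
UnitTest is on every critical path, so each second cut from UnitTest cuts the finish by one (this holds down to a finish of 22).
Need 23 − 22 = 1 second off UnitTest → UnitTest becomes 6 seconds, finish becomes 22.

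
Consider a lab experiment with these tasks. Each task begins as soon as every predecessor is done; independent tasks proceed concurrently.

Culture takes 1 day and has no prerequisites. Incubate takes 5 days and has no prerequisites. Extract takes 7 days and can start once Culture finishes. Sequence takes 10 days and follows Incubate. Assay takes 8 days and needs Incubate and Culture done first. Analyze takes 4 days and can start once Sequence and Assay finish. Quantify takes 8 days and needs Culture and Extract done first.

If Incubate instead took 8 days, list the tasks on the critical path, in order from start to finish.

Incubate, Sequence, Analyze

Baseline: Incubate→Sequence→Analyze = 5+10+4 = 19 → 19 days.
Since Incubate is critical, the +3 change carries straight to that chain (now 22 days).
The critical path is still Incubate→Sequence→Analyze; finish is now 22 days.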